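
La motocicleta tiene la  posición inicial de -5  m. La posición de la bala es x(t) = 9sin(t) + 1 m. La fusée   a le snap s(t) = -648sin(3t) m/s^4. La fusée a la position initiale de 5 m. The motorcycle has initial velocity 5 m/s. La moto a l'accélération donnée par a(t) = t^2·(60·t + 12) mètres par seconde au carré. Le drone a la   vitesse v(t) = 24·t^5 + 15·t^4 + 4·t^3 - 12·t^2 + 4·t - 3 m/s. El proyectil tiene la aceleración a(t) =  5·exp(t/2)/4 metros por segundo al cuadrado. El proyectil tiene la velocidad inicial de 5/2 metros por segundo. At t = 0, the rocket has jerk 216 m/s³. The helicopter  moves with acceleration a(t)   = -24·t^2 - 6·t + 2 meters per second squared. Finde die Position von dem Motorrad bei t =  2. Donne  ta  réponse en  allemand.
Wir müssen unsere Gleichung für die Beschleunigung a(t) = t^2·(60·t + 12) 2-mal integrieren. Das Integral von der Beschleunigung, mit v(0) = 5, ergibt die Geschwindigkeit: v(t) = 15·t^4 + 4·t^3 + 5. Mit ∫v(t)dt und Anwendung von x(0) = -5, finden wir x(t) = 3·t^5 + t^4 + 5·t - 5. Wir haben die Position x(t) = 3·t^5 + t^4 + 5·t - 5. Durch Einsetzen von t = 2: x(2) = 117.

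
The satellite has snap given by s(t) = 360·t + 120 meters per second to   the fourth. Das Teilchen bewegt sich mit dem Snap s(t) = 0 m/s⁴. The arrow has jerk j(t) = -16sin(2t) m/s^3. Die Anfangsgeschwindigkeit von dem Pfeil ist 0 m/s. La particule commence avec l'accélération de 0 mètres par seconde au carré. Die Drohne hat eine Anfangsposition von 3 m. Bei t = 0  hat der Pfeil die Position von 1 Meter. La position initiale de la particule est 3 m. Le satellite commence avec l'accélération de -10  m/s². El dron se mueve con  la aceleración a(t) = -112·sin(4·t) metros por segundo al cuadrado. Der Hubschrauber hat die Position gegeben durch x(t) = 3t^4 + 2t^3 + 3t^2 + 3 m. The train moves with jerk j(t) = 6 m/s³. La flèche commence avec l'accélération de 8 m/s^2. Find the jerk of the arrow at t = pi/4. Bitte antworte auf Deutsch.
Mit j(t) = -16·sin(2·t) und Einsetzen von t = pi/4, finden wir j = -16.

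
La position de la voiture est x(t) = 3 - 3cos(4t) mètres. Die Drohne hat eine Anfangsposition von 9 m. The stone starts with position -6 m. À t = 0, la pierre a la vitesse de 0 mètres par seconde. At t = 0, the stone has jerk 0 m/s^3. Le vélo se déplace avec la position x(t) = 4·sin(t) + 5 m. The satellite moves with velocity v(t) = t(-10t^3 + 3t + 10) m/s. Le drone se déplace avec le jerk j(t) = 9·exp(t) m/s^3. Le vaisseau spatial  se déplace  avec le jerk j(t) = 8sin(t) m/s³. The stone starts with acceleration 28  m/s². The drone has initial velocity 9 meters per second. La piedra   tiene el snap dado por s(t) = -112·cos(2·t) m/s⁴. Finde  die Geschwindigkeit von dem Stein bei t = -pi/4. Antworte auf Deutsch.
Wir müssen die Stammfunktion unserer Gleichung für den Snap s(t) = -112·cos(2·t) 3-mal finden. Die Stammfunktion von dem Snap ist der Ruck. Mit j(0) = 0 erhalten wir j(t) = -56·sin(2·t). Mit ∫j(t)dt und Anwendung von a(0) = 28, finden wir a(t) = 28·cos(2·t). Die Stammfunktion von der Beschleunigung ist die Geschwindigkeit. Mit v(0) = 0 erhalten wir v(t) = 14·sin(2·t). Mit v(t) = 14·sin(2·t) und Einsetzen von t = -pi/4, finden wir v = -14.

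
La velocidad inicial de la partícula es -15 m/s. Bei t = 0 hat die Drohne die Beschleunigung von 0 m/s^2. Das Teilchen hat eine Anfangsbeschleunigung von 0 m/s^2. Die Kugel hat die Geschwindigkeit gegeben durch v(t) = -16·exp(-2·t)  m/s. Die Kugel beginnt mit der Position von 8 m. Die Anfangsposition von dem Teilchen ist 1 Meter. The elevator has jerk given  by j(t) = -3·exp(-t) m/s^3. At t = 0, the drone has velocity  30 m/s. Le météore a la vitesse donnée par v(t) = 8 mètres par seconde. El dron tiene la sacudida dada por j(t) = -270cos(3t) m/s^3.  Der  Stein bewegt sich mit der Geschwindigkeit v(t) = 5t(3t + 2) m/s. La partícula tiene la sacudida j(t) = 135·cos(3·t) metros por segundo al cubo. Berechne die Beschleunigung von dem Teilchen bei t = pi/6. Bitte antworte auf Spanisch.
Partiendo de la sacudida j(t) = 135·cos(3·t), tomamos 1 integral. La integral de la sacudida, con a(0) = 0, da la aceleración: a(t) = 45·sin(3·t). Tenemos la aceleración a(t) = 45·sin(3·t). Sustituyendo t = pi/6: a(pi/6) = 45.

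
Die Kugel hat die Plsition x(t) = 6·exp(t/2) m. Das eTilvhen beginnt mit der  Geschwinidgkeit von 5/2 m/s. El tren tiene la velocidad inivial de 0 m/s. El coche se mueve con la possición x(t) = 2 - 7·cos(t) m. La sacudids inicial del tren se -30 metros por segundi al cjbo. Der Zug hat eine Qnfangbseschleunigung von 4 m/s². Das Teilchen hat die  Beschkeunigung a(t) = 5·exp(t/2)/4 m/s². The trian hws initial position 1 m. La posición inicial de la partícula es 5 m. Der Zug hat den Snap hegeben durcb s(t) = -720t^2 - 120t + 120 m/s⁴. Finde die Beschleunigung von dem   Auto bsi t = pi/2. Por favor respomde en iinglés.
Starting from position x(t) = 2 - 7·cos(t), we take 2 derivatives. Taking d/dt of x(t), we find v(t) = 7·sin(t). The derivative of velocity gives acceleration: a(t) = 7·cos(t). Using a(t) = 7·cos(t) and substituting t = pi/2, we find a = 0.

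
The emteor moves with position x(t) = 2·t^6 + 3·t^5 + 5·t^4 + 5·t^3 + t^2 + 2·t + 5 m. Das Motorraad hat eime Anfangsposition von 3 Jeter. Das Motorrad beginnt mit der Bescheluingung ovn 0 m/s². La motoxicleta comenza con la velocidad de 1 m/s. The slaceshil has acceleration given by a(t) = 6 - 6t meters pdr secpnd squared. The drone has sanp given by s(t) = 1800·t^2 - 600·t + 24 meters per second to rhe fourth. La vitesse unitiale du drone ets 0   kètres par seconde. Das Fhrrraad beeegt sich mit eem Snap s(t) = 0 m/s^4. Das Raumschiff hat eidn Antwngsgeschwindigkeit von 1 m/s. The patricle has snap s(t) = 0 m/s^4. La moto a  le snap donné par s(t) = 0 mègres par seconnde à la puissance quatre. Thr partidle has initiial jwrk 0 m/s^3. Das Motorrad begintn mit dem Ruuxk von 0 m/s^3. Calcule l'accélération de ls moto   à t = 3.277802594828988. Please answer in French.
En partant du snap s(t) = 0, nous prenons 2 intégrales. La primitive du snap, avec j(0) = 0, donne le jerk: j(t) = 0. En intégrant le jerk et en utilisant la condition initiale a(0) = 0, nous obtenons a(t) = 0. Nous avons l'accélération a(t) = 0. En substituant t = 3.277802594828988: a(3.277802594828988) = 0.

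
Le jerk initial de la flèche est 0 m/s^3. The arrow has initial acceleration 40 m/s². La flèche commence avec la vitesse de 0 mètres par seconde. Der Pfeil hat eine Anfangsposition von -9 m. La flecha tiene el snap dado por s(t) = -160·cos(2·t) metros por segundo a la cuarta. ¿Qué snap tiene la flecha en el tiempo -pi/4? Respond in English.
From the given snap equation s(t) = -160·cos(2·t), we substitute t = -pi/4 to get s = 0.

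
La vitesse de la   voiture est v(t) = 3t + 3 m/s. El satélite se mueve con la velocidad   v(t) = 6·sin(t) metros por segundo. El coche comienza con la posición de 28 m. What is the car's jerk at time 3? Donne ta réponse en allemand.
Wir müssen unsere Gleichung für die Geschwindigkeit v(t) = 3·t + 3 2-mal ableiten. Mit d/dt von v(t) finden wir a(t) = 3. Durch Ableiten von der Beschleunigung erhalten wir den Ruck: j(t) = 0. Mit j(t) = 0 und Einsetzen von t = 3, finden wir j = 0.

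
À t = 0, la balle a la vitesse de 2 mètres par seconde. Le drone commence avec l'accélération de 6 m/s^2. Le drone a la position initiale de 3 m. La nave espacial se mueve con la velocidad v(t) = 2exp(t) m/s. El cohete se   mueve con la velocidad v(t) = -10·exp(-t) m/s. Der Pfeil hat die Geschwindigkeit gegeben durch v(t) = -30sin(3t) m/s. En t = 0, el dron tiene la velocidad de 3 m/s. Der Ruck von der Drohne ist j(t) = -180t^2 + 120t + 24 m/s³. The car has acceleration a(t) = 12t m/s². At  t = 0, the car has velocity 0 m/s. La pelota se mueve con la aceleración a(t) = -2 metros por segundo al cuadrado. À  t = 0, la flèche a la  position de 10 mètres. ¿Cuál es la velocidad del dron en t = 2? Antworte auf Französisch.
En partant du jerk j(t) = -180·t^2 + 120·t + 24, nous prenons 2 intégrales. L'intégrale du jerk est l'accélération. En utilisant a(0) = 6, nous obtenons a(t) = -60·t^3 + 60·t^2 + 24·t + 6. La primitive de l'accélération, avec v(0) = 3, donne la vitesse: v(t) = -15·t^4 + 20·t^3 + 12·t^2 + 6·t + 3. De l'équation de la vitesse v(t) = -15·t^4 + 20·t^3 + 12·t^2 + 6·t + 3, nous substituons t = 2 pour obtenir v = -17.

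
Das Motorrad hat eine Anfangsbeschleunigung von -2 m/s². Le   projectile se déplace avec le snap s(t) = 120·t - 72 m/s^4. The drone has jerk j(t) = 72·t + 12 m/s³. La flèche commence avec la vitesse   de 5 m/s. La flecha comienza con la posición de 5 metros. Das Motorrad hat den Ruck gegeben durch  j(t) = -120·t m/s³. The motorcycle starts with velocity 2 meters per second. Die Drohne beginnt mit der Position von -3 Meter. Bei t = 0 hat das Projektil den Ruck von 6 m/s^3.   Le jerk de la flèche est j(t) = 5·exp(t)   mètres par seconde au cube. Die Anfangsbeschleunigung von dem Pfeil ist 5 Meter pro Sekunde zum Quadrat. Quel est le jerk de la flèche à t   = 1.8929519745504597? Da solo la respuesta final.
j(1.8929519745504597) = 33.1946887921409.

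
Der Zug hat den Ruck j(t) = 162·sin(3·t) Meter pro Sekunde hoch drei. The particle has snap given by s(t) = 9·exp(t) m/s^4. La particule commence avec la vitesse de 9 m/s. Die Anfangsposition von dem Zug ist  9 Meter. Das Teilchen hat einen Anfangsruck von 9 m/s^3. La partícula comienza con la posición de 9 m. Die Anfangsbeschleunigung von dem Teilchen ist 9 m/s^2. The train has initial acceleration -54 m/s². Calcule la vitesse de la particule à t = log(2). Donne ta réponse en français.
Pour résoudre ceci, nous devons prendre 3 intégrales de notre équation du snap s(t) = 9·exp(t). En prenant ∫s(t)dt et en appliquant j(0) = 9, nous trouvons j(t) = 9·exp(t). L'intégrale du jerk, avec a(0) = 9, donne l'accélération: a(t) = 9·exp(t). L'intégrale de l'accélération, avec v(0) = 9, donne la vitesse: v(t) = 9·exp(t). De l'équation de la vitesse v(t) = 9·exp(t), nous substituons t = log(2) pour obtenir v = 18.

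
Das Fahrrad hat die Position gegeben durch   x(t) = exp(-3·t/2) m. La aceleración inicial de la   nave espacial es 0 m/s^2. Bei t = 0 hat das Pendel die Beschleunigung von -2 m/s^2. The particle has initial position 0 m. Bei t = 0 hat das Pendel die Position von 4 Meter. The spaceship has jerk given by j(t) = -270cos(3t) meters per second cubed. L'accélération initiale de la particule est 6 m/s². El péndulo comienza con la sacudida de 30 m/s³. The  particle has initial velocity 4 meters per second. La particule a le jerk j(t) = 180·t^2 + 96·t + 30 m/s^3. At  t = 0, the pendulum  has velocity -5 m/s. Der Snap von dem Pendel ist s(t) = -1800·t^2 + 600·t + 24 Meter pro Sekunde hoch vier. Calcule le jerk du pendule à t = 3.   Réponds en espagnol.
Necesitamos integrar nuestra ecuación del snap s(t) = -1800·t^2 + 600·t + 24 1 vez. Integrando el snap y usando la condición inicial j(0) = 30, obtenemos j(t) = -600·t^3 + 300·t^2 + 24·t + 30. Usando j(t) = -600·t^3 + 300·t^2 + 24·t + 30 y sustituyendo t = 3, encontramos j = -13398.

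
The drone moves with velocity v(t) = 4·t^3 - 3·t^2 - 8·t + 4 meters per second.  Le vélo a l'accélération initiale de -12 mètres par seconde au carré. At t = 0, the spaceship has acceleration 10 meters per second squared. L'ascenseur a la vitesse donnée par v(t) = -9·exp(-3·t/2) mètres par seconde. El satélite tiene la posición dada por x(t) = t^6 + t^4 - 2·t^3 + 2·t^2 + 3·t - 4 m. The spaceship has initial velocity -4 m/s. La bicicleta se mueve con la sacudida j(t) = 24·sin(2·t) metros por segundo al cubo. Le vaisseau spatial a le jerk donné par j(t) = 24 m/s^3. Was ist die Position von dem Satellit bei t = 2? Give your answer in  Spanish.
De la ecuación de la posición x(t) = t^6 + t^4 - 2·t^3 + 2·t^2 + 3·t - 4, sustituimos t = 2 para obtener x = 74.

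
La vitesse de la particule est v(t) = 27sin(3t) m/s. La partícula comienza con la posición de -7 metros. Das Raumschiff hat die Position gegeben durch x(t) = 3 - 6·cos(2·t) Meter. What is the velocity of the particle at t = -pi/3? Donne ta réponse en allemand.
Aus der Gleichung für die Geschwindigkeit v(t) = 27·sin(3·t), setzen wir t = -pi/3 ein und erhalten v = 0.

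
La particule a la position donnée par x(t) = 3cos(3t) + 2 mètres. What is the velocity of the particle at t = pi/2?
Starting from position x(t) = 3·cos(3·t) + 2, we take 1 derivative. Differentiating position, we get velocity: v(t) = -9·sin(3·t). From the given velocity equation v(t) = -9·sin(3·t), we substitute t = pi/2 to get v = 9.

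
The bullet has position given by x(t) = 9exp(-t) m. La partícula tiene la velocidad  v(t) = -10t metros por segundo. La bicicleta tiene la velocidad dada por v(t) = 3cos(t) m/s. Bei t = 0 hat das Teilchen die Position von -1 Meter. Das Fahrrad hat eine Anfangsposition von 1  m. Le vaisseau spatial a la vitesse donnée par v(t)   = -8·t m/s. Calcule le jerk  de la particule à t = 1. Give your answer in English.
To solve this, we need to take 2 derivatives of our velocity equation v(t) = -10·t. Taking d/dt of v(t), we find a(t) = -10. The derivative of acceleration gives jerk: j(t) = 0. From the given jerk equation j(t) = 0, we substitute t = 1 to get j = 0.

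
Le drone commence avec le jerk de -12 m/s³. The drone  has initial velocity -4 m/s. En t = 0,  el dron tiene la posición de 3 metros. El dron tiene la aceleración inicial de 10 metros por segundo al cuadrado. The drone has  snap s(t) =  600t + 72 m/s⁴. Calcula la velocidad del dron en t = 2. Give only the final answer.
En t = 2, v = 488.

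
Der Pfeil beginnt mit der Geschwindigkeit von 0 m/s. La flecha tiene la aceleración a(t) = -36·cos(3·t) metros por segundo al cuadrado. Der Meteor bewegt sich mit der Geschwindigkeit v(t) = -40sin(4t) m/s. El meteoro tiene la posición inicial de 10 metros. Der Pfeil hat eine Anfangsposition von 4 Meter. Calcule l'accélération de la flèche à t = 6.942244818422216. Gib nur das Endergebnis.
L'accélération à t = 6.942244818422216 est a = 14.2303958383026.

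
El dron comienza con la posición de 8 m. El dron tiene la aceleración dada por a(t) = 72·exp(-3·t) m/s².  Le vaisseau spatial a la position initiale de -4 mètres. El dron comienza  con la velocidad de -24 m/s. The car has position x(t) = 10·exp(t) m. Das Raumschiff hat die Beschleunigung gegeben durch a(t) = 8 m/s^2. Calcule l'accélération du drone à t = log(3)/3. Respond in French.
Nous avons l'accélération a(t) = 72·exp(-3·t). En substituant t = log(3)/3: a(log(3)/3) = 24.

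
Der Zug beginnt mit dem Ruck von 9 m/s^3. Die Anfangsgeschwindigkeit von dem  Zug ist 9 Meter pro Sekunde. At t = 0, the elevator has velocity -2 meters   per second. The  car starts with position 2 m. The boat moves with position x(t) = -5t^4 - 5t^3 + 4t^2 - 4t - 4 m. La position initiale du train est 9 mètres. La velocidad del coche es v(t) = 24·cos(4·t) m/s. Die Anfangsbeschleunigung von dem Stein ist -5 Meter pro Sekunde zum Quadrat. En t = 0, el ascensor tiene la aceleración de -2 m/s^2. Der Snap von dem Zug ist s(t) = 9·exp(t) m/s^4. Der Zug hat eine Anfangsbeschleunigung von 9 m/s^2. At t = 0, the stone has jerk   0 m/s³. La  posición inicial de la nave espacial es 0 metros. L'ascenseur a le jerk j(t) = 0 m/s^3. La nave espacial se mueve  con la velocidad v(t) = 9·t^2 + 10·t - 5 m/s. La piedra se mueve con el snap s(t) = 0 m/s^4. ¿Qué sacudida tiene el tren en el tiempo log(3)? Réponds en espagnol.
Partiendo del snap s(t) = 9·exp(t), tomamos 1 antiderivada. Integrando el snap y usando la condición inicial j(0) = 9, obtenemos j(t) = 9·exp(t). Tenemos la sacudida j(t) = 9·exp(t). Sustituyendo t = log(3): j(log(3)) = 27.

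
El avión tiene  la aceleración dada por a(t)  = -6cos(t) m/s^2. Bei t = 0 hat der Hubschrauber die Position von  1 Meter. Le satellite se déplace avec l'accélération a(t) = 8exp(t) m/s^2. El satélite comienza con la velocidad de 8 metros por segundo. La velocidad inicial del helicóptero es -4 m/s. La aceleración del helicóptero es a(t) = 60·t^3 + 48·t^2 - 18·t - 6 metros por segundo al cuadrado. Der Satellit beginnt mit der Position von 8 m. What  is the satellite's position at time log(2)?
To find the answer, we compute 2 integrals of a(t) = 8·exp(t). Integrating acceleration and using the initial condition v(0) = 8, we get v(t) = 8·exp(t). The integral of velocity is position. Using x(0) = 8, we get x(t) = 8·exp(t). We have position x(t) = 8·exp(t). Substituting t = log(2): x(log(2)) = 16.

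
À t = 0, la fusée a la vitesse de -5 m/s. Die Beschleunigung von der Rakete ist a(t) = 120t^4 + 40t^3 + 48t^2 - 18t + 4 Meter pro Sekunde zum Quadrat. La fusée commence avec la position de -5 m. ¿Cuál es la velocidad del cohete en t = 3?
Necesitamos integrar nuestra ecuación de la aceleración a(t) = 120·t^4 + 40·t^3 + 48·t^2 - 18·t + 4 1 vez. La antiderivada de la aceleración es la velocidad. Usando v(0) = -5, obtenemos v(t) = 24·t^5 + 10·t^4 + 16·t^3 - 9·t^2 + 4·t - 5. Tenemos la velocidad v(t) = 24·t^5 + 10·t^4 + 16·t^3 - 9·t^2 + 4·t - 5. Sustituyendo t = 3: v(3) = 7000.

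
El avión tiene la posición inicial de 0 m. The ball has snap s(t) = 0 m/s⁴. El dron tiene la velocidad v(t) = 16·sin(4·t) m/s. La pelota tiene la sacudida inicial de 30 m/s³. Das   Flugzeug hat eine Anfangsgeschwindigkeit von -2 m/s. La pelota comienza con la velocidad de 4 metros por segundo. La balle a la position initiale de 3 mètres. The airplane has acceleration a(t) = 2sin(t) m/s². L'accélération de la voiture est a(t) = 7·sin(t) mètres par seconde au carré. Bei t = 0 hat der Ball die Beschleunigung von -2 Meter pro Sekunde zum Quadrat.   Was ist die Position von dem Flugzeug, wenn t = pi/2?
Wir müssen unsere Gleichung für die Beschleunigung a(t) = 2·sin(t) 2-mal integrieren. Durch Integration von der Beschleunigung und Verwendung der Anfangsbedingung v(0) = -2, erhalten wir v(t) = -2·cos(t). Das Integral von der Geschwindigkeit, mit x(0) = 0, ergibt die Position: x(t) = -2·sin(t). Mit x(t) = -2·sin(t) und Einsetzen von t = pi/2, finden wir x = -2.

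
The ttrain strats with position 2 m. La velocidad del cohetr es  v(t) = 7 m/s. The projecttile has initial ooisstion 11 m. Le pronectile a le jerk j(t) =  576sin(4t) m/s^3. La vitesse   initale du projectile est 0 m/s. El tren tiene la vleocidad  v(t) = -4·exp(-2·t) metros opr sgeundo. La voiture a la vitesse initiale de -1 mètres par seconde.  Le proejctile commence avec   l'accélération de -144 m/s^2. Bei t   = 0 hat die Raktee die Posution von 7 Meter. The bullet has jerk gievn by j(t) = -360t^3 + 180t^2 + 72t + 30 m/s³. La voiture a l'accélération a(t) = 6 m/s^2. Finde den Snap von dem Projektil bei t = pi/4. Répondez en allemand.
Wir müssen unsere Gleichung für den Ruck j(t) = 576·sin(4·t) 1-mal ableiten. Durch Ableiten von dem Ruck erhalten wir den Snap: s(t) = 2304·cos(4·t). Aus der Gleichung für den Snap s(t) = 2304·cos(4·t), setzen wir t = pi/4 ein und erhalten s = -2304.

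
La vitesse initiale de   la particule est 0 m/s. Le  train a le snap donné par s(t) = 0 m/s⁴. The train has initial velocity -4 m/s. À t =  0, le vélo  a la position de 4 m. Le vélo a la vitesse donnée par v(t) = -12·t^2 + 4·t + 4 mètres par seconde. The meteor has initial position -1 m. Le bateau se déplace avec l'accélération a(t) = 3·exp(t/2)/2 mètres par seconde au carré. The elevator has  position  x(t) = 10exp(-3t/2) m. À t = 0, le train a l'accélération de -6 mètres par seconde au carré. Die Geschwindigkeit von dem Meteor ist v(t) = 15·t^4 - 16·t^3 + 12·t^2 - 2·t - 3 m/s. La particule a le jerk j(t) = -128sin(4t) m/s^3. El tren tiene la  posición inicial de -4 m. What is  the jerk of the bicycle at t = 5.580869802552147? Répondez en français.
Pour résoudre ceci, nous devons prendre 2 dérivées de notre équation de la vitesse v(t) = -12·t^2 + 4·t + 4. La dérivée de la vitesse donne l'accélération: a(t) = 4 - 24·t. En dérivant l'accélération, nous obtenons le jerk: j(t) = -24. En utilisant j(t) = -24 et en substituant t = 5.580869802552147, nous trouvons j = -24.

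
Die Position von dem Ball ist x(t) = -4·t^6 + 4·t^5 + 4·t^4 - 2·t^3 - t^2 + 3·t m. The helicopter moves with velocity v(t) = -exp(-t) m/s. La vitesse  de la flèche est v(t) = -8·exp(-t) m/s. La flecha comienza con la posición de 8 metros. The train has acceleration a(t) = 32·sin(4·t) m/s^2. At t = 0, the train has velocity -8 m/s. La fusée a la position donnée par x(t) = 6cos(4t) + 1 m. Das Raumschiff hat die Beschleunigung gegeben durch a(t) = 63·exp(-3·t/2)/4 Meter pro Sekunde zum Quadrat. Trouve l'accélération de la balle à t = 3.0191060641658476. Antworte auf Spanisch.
Debemos derivar nuestra ecuación de la posición x(t) = -4·t^6 + 4·t^5 + 4·t^4 - 2·t^3 - t^2 + 3·t 2 veces. Tomando d/dt de x(t), encontramos v(t) = -24·t^5 + 20·t^4 + 16·t^3 - 6·t^2 - 2·t + 3. Tomando d/dt de v(t), encontramos a(t) = -120·t^4 + 80·t^3 + 48·t^2 - 12·t - 2. Usando a(t) = -120·t^4 + 80·t^3 + 48·t^2 - 12·t - 2 y sustituyendo t = 3.0191060641658476, encontramos a = -7369.16683872685.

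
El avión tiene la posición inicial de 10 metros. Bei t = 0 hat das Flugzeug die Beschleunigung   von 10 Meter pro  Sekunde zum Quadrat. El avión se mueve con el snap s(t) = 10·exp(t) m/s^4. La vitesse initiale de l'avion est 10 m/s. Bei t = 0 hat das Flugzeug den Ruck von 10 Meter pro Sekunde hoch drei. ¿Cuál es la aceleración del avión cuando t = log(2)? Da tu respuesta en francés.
Nous devons trouver l'intégrale de notre équation du snap s(t) = 10·exp(t) 2 fois. L'intégrale du snap, avec j(0) = 10, donne le jerk: j(t) = 10·exp(t). En prenant ∫j(t)dt et en appliquant a(0) = 10, nous trouvons a(t) = 10·exp(t). Nous avons l'accélération a(t) = 10·exp(t). En substituant t = log(2): a(log(2)) = 20.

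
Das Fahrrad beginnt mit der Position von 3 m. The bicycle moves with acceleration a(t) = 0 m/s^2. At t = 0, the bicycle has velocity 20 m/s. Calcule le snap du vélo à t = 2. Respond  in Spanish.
Para resolver esto, necesitamos tomar 2 derivadas de nuestra ecuación de la aceleración a(t) = 0. Tomando d/dt de a(t), encontramos j(t) = 0. Tomando d/dt de j(t), encontramos s(t) = 0. Tenemos el snap s(t) = 0. Sustituyendo t = 2: s(2) = 0.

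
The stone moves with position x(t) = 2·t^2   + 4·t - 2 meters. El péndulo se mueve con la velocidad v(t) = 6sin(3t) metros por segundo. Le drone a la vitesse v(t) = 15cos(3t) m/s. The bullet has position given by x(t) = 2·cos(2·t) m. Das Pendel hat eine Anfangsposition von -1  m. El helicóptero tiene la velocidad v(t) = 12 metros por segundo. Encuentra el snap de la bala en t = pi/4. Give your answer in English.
To solve this, we need to take 4 derivatives of our position equation x(t) = 2·cos(2·t). Differentiating position, we get velocity: v(t) = -4·sin(2·t). Differentiating velocity, we get acceleration: a(t) = -8·cos(2·t). Differentiating acceleration, we get jerk: j(t) = 16·sin(2·t). The derivative of jerk gives snap: s(t) = 32·cos(2·t). Using s(t) = 32·cos(2·t) and substituting t = pi/4, we find s = 0.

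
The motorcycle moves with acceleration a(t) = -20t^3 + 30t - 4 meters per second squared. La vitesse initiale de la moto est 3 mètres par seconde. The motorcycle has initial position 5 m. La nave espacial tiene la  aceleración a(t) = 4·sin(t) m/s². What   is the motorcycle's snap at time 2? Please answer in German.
Um dies zu lösen, müssen wir 2 Ableitungen unserer Gleichung für die Beschleunigung a(t) = -20·t^3 + 30·t - 4 nehmen. Die Ableitung von der Beschleunigung ergibt den Ruck: j(t) = 30 - 60·t^2. Mit d/dt von j(t) finden wir s(t) = -120·t. Wir haben den Snap s(t) = -120·t. Durch Einsetzen von t = 2: s(2) = -240.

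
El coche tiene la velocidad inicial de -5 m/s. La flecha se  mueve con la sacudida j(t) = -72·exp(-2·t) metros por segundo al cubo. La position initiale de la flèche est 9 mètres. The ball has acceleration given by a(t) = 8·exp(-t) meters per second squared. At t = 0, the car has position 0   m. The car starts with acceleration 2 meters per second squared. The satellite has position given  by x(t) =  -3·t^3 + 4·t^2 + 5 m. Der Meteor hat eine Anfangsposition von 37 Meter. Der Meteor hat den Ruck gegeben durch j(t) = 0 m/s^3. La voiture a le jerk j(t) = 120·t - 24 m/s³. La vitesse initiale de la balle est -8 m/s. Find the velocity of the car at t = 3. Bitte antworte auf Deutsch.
Wir müssen die Stammfunktion unserer Gleichung für den Ruck j(t) = 120·t - 24 2-mal finden. Mit ∫j(t)dt und Anwendung von a(0) = 2, finden wir a(t) = 60·t^2 - 24·t + 2. Die Stammfunktion von der Beschleunigung, mit v(0) = -5, ergibt die Geschwindigkeit: v(t) = 20·t^3 - 12·t^2 + 2·t - 5. Aus der Gleichung für die Geschwindigkeit v(t) = 20·t^3 - 12·t^2 + 2·t - 5, setzen wir t = 3 ein und erhalten v = 433.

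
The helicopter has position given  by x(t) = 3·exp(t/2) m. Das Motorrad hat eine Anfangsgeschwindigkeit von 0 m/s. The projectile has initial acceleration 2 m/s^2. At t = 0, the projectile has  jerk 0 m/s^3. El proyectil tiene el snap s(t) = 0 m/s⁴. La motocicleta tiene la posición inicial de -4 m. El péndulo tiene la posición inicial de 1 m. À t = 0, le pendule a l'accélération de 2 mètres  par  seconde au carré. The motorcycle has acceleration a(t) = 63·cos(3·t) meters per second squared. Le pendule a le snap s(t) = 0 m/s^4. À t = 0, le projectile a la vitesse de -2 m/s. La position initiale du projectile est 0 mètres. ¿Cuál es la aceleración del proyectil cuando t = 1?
Para resolver esto, necesitamos tomar 2 antiderivadas de nuestra ecuación del snap s(t) = 0. La integral del snap, con j(0) = 0, da la sacudida: j(t) = 0. La antiderivada de la sacudida es la aceleración. Usando a(0) = 2, obtenemos a(t) = 2. Tenemos la aceleración a(t) = 2. Sustituyendo t = 1: a(1) = 2.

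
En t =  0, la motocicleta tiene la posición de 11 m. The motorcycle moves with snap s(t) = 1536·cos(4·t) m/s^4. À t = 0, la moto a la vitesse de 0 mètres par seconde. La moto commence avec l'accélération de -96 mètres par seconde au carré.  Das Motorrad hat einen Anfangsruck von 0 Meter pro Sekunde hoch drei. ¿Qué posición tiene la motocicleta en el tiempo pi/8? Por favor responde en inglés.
To find the answer, we compute 4 integrals of s(t) = 1536·cos(4·t). Finding the antiderivative of s(t) and using j(0) = 0: j(t) = 384·sin(4·t). Taking ∫j(t)dt and applying a(0) = -96, we find a(t) = -96·cos(4·t). The integral of acceleration, with v(0) = 0, gives velocity: v(t) = -24·sin(4·t). Finding the antiderivative of v(t) and using x(0) = 11: x(t) = 6·cos(4·t) + 5. From the given position equation x(t) = 6·cos(4·t) + 5, we substitute t = pi/8 to get x = 5.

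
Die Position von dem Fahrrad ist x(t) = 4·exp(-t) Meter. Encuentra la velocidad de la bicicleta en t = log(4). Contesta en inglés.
We must differentiate our position equation x(t) = 4·exp(-t) 1 time. Taking d/dt of x(t), we find v(t) = -4·exp(-t). From the given velocity equation v(t) = -4·exp(-t), we substitute t = log(4) to get v = -1.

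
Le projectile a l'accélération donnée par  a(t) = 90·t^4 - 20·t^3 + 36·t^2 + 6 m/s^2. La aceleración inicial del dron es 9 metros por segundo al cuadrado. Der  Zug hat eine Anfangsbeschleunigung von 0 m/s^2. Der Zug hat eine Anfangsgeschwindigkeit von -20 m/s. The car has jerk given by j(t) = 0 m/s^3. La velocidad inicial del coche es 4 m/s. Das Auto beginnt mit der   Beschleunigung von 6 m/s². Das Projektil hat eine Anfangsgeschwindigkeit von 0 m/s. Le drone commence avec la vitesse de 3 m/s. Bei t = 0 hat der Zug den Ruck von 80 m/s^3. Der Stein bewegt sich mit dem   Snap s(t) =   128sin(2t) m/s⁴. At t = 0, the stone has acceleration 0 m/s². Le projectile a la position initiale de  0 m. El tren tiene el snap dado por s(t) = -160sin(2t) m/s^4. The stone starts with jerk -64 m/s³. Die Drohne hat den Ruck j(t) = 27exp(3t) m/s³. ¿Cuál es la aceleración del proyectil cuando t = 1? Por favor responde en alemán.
Aus der Gleichung für die Beschleunigung a(t) = 90·t^4 - 20·t^3 + 36·t^2 + 6, setzen wir t = 1 ein und erhalten a = 112.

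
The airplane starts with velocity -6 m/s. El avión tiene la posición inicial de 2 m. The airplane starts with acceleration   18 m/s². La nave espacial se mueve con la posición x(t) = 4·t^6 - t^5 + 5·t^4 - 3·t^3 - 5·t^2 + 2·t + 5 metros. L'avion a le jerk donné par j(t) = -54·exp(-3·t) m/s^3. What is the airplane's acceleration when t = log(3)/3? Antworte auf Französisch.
Nous devons intégrer notre équation du jerk j(t) = -54·exp(-3·t) 1 fois. L'intégrale du jerk, avec a(0) = 18, donne l'accélération: a(t) = 18·exp(-3·t). Nous avons l'accélération a(t) = 18·exp(-3·t). En substituant t = log(3)/3: a(log(3)/3) = 6.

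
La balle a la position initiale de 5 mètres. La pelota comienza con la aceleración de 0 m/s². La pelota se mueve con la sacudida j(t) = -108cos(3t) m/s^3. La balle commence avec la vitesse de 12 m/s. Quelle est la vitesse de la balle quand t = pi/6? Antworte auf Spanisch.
Necesitamos integrar nuestra ecuación de la sacudida j(t) = -108·cos(3·t) 2 veces. Tomando ∫j(t)dt y aplicando a(0) = 0, encontramos a(t) = -36·sin(3·t). Integrando la aceleración y usando la condición inicial v(0) = 12, obtenemos v(t) = 12·cos(3·t). Usando v(t) = 12·cos(3·t) y sustituyendo t = pi/6, encontramos v = 0.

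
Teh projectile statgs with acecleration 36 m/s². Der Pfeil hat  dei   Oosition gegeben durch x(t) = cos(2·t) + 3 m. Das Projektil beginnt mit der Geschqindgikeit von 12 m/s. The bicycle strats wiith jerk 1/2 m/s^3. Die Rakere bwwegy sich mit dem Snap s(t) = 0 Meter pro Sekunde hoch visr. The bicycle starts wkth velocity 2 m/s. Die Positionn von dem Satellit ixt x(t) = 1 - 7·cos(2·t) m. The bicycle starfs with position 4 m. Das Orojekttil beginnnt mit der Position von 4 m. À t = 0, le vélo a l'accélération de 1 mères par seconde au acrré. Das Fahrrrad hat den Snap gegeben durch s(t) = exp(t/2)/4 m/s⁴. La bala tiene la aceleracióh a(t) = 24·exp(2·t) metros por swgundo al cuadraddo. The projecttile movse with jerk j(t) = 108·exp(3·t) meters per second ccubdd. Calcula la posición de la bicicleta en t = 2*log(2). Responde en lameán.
Wir müssen unsere Gleichung für den Snap s(t) = exp(t/2)/4 4-mal integrieren. Durch Integration von dem Snap und Verwendung der Anfangsbedingung j(0) = 1/2, erhalten wir j(t) = exp(t/2)/2. Mit ∫j(t)dt und Anwendung von a(0) = 1, finden wir a(t) = exp(t/2). Das Integral von der Beschleunigung, mit v(0) = 2, ergibt die Geschwindigkeit: v(t) = 2·exp(t/2). Durch Integration von der Geschwindigkeit und Verwendung der Anfangsbedingung x(0) = 4, erhalten wir x(t) = 4·exp(t/2). Aus der Gleichung für die Position x(t) = 4·exp(t/2), setzen wir t = 2*log(2) ein und erhalten x = 8.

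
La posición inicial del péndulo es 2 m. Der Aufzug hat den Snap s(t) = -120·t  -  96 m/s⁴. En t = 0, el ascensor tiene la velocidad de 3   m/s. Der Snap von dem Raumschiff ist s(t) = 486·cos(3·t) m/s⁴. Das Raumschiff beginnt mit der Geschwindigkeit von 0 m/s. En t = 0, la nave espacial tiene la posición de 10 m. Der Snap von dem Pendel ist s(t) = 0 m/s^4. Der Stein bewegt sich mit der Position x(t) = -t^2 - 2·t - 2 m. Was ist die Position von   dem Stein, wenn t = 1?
Wir haben die Position x(t) = -t^2 - 2·t - 2. Durch Einsetzen von t = 1: x(1) = -5.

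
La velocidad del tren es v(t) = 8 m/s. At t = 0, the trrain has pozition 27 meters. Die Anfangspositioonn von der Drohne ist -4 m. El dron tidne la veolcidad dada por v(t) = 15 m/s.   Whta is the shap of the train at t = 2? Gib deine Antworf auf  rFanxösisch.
En partant de la vitesse v(t) = 8, nous prenons 3 dérivées. En prenant d/dt de v(t), nous trouvons a(t) = 0. En dérivant l'accélération, nous obtenons le jerk: j(t) = 0. En dérivant le jerk, nous obtenons le snap: s(t) = 0. Nous avons le snap s(t) = 0. En substituant t = 2: s(2) = 0.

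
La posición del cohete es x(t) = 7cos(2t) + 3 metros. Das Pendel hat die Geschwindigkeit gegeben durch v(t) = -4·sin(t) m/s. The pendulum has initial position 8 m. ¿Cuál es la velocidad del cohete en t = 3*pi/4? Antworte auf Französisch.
Nous devons dériver notre équation de la position x(t) = 7·cos(2·t) + 3 1 fois. En prenant d/dt de x(t), nous trouvons v(t) = -14·sin(2·t). Nous avons la vitesse v(t) = -14·sin(2·t). En substituant t = 3*pi/4: v(3*pi/4) = 14.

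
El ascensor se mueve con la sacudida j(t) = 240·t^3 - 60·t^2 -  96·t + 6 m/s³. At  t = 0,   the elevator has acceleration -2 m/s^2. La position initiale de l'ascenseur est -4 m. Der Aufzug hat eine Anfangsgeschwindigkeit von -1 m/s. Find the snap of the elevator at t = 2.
Starting from jerk j(t) = 240·t^3 - 60·t^2 - 96·t + 6, we take 1 derivative. Differentiating jerk, we get snap: s(t) = 720·t^2 - 120·t - 96. From the given snap equation s(t) = 720·t^2 - 120·t - 96, we substitute t = 2 to get s = 2544.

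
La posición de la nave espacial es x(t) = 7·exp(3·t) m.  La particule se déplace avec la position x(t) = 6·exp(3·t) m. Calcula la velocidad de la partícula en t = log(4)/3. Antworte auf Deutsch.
Wir müssen unsere Gleichung für die Position x(t) = 6·exp(3·t) 1-mal ableiten. Durch Ableiten von der Position erhalten wir die Geschwindigkeit: v(t) = 18·exp(3·t). Aus der Gleichung für die Geschwindigkeit v(t) = 18·exp(3·t), setzen wir t = log(4)/3 ein und erhalten v = 72.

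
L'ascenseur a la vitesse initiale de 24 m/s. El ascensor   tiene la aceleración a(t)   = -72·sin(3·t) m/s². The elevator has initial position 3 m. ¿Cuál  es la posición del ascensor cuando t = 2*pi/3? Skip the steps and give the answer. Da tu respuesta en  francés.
La réponse est 3.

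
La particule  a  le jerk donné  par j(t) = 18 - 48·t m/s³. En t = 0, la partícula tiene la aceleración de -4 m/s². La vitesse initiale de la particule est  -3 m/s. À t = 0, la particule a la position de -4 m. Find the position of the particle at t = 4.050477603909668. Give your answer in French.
Nous devons intégrer notre équation du jerk j(t) = 18 - 48·t 3 fois. En intégrant le jerk et en utilisant la condition initiale a(0) = -4, nous obtenons a(t) = -24·t^2 + 18·t - 4. La primitive de l'accélération est la vitesse. En utilisant v(0) = -3, nous obtenons v(t) = -8·t^3 + 9·t^2 - 4·t - 3. L'intégrale de la vitesse est la position. En utilisant x(0) = -4, nous obtenons x(t) = -2·t^4 + 3·t^3 - 2·t^2 - 3·t - 4. De l'équation de la position x(t) = -2·t^4 + 3·t^3 - 2·t^2 - 3·t - 4, nous substituons t = 4.050477603909668 pour obtenir x = -387.941157754242.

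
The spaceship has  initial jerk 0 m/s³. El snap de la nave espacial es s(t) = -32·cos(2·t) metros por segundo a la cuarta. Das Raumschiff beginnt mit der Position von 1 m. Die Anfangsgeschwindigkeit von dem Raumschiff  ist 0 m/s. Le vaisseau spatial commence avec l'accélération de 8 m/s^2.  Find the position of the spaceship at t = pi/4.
We must find the integral of our snap equation s(t) = -32·cos(2·t) 4 times. Taking ∫s(t)dt and applying j(0) = 0, we find j(t) = -16·sin(2·t). Finding the integral of j(t) and using a(0) = 8: a(t) = 8·cos(2·t). Finding the integral of a(t) and using v(0) = 0: v(t) = 4·sin(2·t). Finding the antiderivative of v(t) and using x(0) = 1: x(t) = 3 - 2·cos(2·t). Using x(t) = 3 - 2·cos(2·t) and substituting t = pi/4, we find x = 3.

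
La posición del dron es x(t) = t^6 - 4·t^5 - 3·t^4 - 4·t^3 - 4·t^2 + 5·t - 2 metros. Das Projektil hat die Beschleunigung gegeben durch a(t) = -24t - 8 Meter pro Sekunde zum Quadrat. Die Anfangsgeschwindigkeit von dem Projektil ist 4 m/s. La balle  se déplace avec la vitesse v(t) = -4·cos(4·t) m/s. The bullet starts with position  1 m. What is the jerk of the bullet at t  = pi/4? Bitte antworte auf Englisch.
We must differentiate our velocity equation v(t) = -4·cos(4·t) 2 times. Taking d/dt of v(t), we find a(t) = 16·sin(4·t). Differentiating acceleration, we get jerk: j(t) = 64·cos(4·t). From the given jerk equation j(t) = 64·cos(4·t), we substitute t = pi/4 to get j = -64.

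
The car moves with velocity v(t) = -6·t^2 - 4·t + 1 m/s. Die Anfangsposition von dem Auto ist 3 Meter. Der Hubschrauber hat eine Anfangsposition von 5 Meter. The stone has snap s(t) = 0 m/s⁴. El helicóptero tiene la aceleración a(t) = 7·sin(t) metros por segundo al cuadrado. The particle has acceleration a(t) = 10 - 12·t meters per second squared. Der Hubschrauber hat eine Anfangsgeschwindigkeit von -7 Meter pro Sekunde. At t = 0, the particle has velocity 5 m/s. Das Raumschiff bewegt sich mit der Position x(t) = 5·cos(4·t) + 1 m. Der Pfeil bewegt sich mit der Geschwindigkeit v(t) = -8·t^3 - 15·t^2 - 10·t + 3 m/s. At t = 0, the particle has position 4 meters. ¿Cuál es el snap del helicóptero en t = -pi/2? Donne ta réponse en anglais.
Starting from acceleration a(t) = 7·sin(t), we take 2 derivatives. Taking d/dt of a(t), we find j(t) = 7·cos(t). Differentiating jerk, we get snap: s(t) = -7·sin(t). We have snap s(t) = -7·sin(t). Substituting t = -pi/2: s(-pi/2) = 7.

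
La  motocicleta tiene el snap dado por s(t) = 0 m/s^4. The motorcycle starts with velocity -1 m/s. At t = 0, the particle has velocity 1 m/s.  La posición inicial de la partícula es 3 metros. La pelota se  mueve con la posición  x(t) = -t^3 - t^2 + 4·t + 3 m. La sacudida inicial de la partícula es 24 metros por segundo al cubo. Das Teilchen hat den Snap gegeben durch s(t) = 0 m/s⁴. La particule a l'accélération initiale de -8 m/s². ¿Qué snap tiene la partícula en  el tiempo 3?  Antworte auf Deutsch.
Mit s(t) = 0 und Einsetzen von t = 3, finden wir s = 0.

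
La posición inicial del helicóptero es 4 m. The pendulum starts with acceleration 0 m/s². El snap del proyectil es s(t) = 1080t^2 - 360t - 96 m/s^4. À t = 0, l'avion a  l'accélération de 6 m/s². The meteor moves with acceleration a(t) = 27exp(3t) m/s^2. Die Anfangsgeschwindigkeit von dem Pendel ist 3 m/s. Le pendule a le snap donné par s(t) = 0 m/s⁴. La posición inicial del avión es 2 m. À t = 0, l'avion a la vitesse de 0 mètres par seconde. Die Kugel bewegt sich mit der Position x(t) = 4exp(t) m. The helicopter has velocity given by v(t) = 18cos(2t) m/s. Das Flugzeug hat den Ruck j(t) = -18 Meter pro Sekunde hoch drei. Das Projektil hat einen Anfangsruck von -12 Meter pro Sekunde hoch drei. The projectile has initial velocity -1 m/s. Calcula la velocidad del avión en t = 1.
Debemos encontrar la integral de nuestra ecuación de la sacudida j(t) = -18 2 veces. La integral de la sacudida, con a(0) = 6, da la aceleración: a(t) = 6 - 18·t. La integral de la aceleración, con v(0) = 0, da la velocidad: v(t) = 3·t·(2 - 3·t). De la ecuación de la velocidad v(t) = 3·t·(2 - 3·t), sustituimos t = 1 para obtener v = -3.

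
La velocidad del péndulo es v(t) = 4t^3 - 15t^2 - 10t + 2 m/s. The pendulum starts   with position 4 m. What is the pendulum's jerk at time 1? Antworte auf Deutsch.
Um dies zu lösen, müssen wir 2 Ableitungen unserer Gleichung für die Geschwindigkeit v(t) = 4·t^3 - 15·t^2 - 10·t + 2 nehmen. Die Ableitung von der Geschwindigkeit ergibt die Beschleunigung: a(t) = 12·t^2 - 30·t - 10. Durch Ableiten von der Beschleunigung erhalten wir den Ruck: j(t) = 24·t - 30. Wir haben den Ruck j(t) = 24·t - 30. Durch Einsetzen von t = 1: j(1) = -6.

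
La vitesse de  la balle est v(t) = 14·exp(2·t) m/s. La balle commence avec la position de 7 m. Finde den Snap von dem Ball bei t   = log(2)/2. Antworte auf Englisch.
Starting from velocity v(t) = 14·exp(2·t), we take 3 derivatives. Taking d/dt of v(t), we find a(t) = 28·exp(2·t). Differentiating acceleration, we get jerk: j(t) = 56·exp(2·t). Taking d/dt of j(t), we find s(t) = 112·exp(2·t). We have snap s(t) = 112·exp(2·t). Substituting t = log(2)/2: s(log(2)/2) = 224.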